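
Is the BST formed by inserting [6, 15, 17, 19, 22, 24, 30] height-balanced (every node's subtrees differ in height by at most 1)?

Tree (level-order array): [6, None, 15, None, 17, None, 19, None, 22, None, 24, None, 30]
Definition: a tree is height-balanced if, at every node, |h(left) - h(right)| <= 1 (empty subtree has height -1).
Bottom-up per-node check:
  node 30: h_left=-1, h_right=-1, diff=0 [OK], height=0
  node 24: h_left=-1, h_right=0, diff=1 [OK], height=1
  node 22: h_left=-1, h_right=1, diff=2 [FAIL (|-1-1|=2 > 1)], height=2
  node 19: h_left=-1, h_right=2, diff=3 [FAIL (|-1-2|=3 > 1)], height=3
  node 17: h_left=-1, h_right=3, diff=4 [FAIL (|-1-3|=4 > 1)], height=4
  node 15: h_left=-1, h_right=4, diff=5 [FAIL (|-1-4|=5 > 1)], height=5
  node 6: h_left=-1, h_right=5, diff=6 [FAIL (|-1-5|=6 > 1)], height=6
Node 22 violates the condition: |-1 - 1| = 2 > 1.
Result: Not balanced


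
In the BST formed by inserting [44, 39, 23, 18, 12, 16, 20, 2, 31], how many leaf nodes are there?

Tree built from: [44, 39, 23, 18, 12, 16, 20, 2, 31]
Tree (level-order array): [44, 39, None, 23, None, 18, 31, 12, 20, None, None, 2, 16]
Rule: A leaf has 0 children.
Per-node child counts:
  node 44: 1 child(ren)
  node 39: 1 child(ren)
  node 23: 2 child(ren)
  node 18: 2 child(ren)
  node 12: 2 child(ren)
  node 2: 0 child(ren)
  node 16: 0 child(ren)
  node 20: 0 child(ren)
  node 31: 0 child(ren)
Matching nodes: [2, 16, 20, 31]
Count of leaf nodes: 4


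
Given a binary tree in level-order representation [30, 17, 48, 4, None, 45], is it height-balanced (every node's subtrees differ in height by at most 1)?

Tree (level-order array): [30, 17, 48, 4, None, 45]
Definition: a tree is height-balanced if, at every node, |h(left) - h(right)| <= 1 (empty subtree has height -1).
Bottom-up per-node check:
  node 4: h_left=-1, h_right=-1, diff=0 [OK], height=0
  node 17: h_left=0, h_right=-1, diff=1 [OK], height=1
  node 45: h_left=-1, h_right=-1, diff=0 [OK], height=0
  node 48: h_left=0, h_right=-1, diff=1 [OK], height=1
  node 30: h_left=1, h_right=1, diff=0 [OK], height=2
All nodes satisfy the balance condition.
Result: Balanced


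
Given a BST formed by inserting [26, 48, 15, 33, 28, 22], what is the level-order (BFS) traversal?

Tree insertion order: [26, 48, 15, 33, 28, 22]
Tree (level-order array): [26, 15, 48, None, 22, 33, None, None, None, 28]
BFS from the root, enqueuing left then right child of each popped node:
  queue [26] -> pop 26, enqueue [15, 48], visited so far: [26]
  queue [15, 48] -> pop 15, enqueue [22], visited so far: [26, 15]
  queue [48, 22] -> pop 48, enqueue [33], visited so far: [26, 15, 48]
  queue [22, 33] -> pop 22, enqueue [none], visited so far: [26, 15, 48, 22]
  queue [33] -> pop 33, enqueue [28], visited so far: [26, 15, 48, 22, 33]
  queue [28] -> pop 28, enqueue [none], visited so far: [26, 15, 48, 22, 33, 28]
Result: [26, 15, 48, 22, 33, 28]


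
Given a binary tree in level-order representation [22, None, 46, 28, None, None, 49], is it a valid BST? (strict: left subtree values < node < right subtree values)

Level-order array: [22, None, 46, 28, None, None, 49]
Validate using subtree bounds (lo, hi): at each node, require lo < value < hi,
then recurse left with hi=value and right with lo=value.
Preorder trace (stopping at first violation):
  at node 22 with bounds (-inf, +inf): OK
  at node 46 with bounds (22, +inf): OK
  at node 28 with bounds (22, 46): OK
  at node 49 with bounds (28, 46): VIOLATION
Node 49 violates its bound: not (28 < 49 < 46).
Result: Not a valid BST


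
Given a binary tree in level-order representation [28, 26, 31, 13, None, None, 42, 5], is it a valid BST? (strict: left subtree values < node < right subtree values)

Level-order array: [28, 26, 31, 13, None, None, 42, 5]
Validate using subtree bounds (lo, hi): at each node, require lo < value < hi,
then recurse left with hi=value and right with lo=value.
Preorder trace (stopping at first violation):
  at node 28 with bounds (-inf, +inf): OK
  at node 26 with bounds (-inf, 28): OK
  at node 13 with bounds (-inf, 26): OK
  at node 5 with bounds (-inf, 13): OK
  at node 31 with bounds (28, +inf): OK
  at node 42 with bounds (31, +inf): OK
No violation found at any node.
Result: Valid BST


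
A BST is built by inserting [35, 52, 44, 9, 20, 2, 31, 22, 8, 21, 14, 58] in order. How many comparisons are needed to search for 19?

Search path for 19: 35 -> 9 -> 20 -> 14
Found: False
Comparisons: 4


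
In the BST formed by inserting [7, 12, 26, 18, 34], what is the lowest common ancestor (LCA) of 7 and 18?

Tree insertion order: [7, 12, 26, 18, 34]
Tree (level-order array): [7, None, 12, None, 26, 18, 34]
In a BST, the LCA of p=7, q=18 is the first node v on the
root-to-leaf path with p <= v <= q (go left if both < v, right if both > v).
Walk from root:
  at 7: 7 <= 7 <= 18, this is the LCA
LCA = 7


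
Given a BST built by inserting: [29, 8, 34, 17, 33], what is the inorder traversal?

Tree insertion order: [29, 8, 34, 17, 33]
Tree (level-order array): [29, 8, 34, None, 17, 33]
Inorder traversal: [8, 17, 29, 33, 34]


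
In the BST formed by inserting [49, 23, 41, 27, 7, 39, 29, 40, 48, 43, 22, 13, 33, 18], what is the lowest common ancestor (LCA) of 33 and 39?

Tree insertion order: [49, 23, 41, 27, 7, 39, 29, 40, 48, 43, 22, 13, 33, 18]
Tree (level-order array): [49, 23, None, 7, 41, None, 22, 27, 48, 13, None, None, 39, 43, None, None, 18, 29, 40, None, None, None, None, None, 33]
In a BST, the LCA of p=33, q=39 is the first node v on the
root-to-leaf path with p <= v <= q (go left if both < v, right if both > v).
Walk from root:
  at 49: both 33 and 39 < 49, go left
  at 23: both 33 and 39 > 23, go right
  at 41: both 33 and 39 < 41, go left
  at 27: both 33 and 39 > 27, go right
  at 39: 33 <= 39 <= 39, this is the LCA
LCA = 39


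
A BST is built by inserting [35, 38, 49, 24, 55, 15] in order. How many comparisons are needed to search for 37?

Search path for 37: 35 -> 38
Found: False
Comparisons: 2


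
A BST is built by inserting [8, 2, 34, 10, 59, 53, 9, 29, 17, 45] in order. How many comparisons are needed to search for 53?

Search path for 53: 8 -> 34 -> 59 -> 53
Found: True
Comparisons: 4


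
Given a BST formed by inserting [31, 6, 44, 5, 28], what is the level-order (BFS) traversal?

Tree insertion order: [31, 6, 44, 5, 28]
Tree (level-order array): [31, 6, 44, 5, 28]
BFS from the root, enqueuing left then right child of each popped node:
  queue [31] -> pop 31, enqueue [6, 44], visited so far: [31]
  queue [6, 44] -> pop 6, enqueue [5, 28], visited so far: [31, 6]
  queue [44, 5, 28] -> pop 44, enqueue [none], visited so far: [31, 6, 44]
  queue [5, 28] -> pop 5, enqueue [none], visited so far: [31, 6, 44, 5]
  queue [28] -> pop 28, enqueue [none], visited so far: [31, 6, 44, 5, 28]
Result: [31, 6, 44, 5, 28]


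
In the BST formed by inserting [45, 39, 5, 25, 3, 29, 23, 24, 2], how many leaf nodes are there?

Tree built from: [45, 39, 5, 25, 3, 29, 23, 24, 2]
Tree (level-order array): [45, 39, None, 5, None, 3, 25, 2, None, 23, 29, None, None, None, 24]
Rule: A leaf has 0 children.
Per-node child counts:
  node 45: 1 child(ren)
  node 39: 1 child(ren)
  node 5: 2 child(ren)
  node 3: 1 child(ren)
  node 2: 0 child(ren)
  node 25: 2 child(ren)
  node 23: 1 child(ren)
  node 24: 0 child(ren)
  node 29: 0 child(ren)
Matching nodes: [2, 24, 29]
Count of leaf nodes: 3


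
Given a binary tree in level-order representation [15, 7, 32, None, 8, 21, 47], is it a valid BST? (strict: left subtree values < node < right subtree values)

Level-order array: [15, 7, 32, None, 8, 21, 47]
Validate using subtree bounds (lo, hi): at each node, require lo < value < hi,
then recurse left with hi=value and right with lo=value.
Preorder trace (stopping at first violation):
  at node 15 with bounds (-inf, +inf): OK
  at node 7 with bounds (-inf, 15): OK
  at node 8 with bounds (7, 15): OK
  at node 32 with bounds (15, +inf): OK
  at node 21 with bounds (15, 32): OK
  at node 47 with bounds (32, +inf): OK
No violation found at any node.
Result: Valid BST


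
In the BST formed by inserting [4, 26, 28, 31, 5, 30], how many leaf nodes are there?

Tree built from: [4, 26, 28, 31, 5, 30]
Tree (level-order array): [4, None, 26, 5, 28, None, None, None, 31, 30]
Rule: A leaf has 0 children.
Per-node child counts:
  node 4: 1 child(ren)
  node 26: 2 child(ren)
  node 5: 0 child(ren)
  node 28: 1 child(ren)
  node 31: 1 child(ren)
  node 30: 0 child(ren)
Matching nodes: [5, 30]
Count of leaf nodes: 2


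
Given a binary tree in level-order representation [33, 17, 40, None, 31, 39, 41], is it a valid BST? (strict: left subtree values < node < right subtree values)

Level-order array: [33, 17, 40, None, 31, 39, 41]
Validate using subtree bounds (lo, hi): at each node, require lo < value < hi,
then recurse left with hi=value and right with lo=value.
Preorder trace (stopping at first violation):
  at node 33 with bounds (-inf, +inf): OK
  at node 17 with bounds (-inf, 33): OK
  at node 31 with bounds (17, 33): OK
  at node 40 with bounds (33, +inf): OK
  at node 39 with bounds (33, 40): OK
  at node 41 with bounds (40, +inf): OK
No violation found at any node.
Result: Valid BST


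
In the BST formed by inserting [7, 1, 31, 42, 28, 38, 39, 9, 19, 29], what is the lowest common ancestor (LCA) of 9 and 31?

Tree insertion order: [7, 1, 31, 42, 28, 38, 39, 9, 19, 29]
Tree (level-order array): [7, 1, 31, None, None, 28, 42, 9, 29, 38, None, None, 19, None, None, None, 39]
In a BST, the LCA of p=9, q=31 is the first node v on the
root-to-leaf path with p <= v <= q (go left if both < v, right if both > v).
Walk from root:
  at 7: both 9 and 31 > 7, go right
  at 31: 9 <= 31 <= 31, this is the LCA
LCA = 31


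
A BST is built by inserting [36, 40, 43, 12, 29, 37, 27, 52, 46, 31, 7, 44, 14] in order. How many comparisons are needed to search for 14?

Search path for 14: 36 -> 12 -> 29 -> 27 -> 14
Found: True
Comparisons: 5


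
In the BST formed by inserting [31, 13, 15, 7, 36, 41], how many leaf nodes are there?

Tree built from: [31, 13, 15, 7, 36, 41]
Tree (level-order array): [31, 13, 36, 7, 15, None, 41]
Rule: A leaf has 0 children.
Per-node child counts:
  node 31: 2 child(ren)
  node 13: 2 child(ren)
  node 7: 0 child(ren)
  node 15: 0 child(ren)
  node 36: 1 child(ren)
  node 41: 0 child(ren)
Matching nodes: [7, 15, 41]
Count of leaf nodes: 3


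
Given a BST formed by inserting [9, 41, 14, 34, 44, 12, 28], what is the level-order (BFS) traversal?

Tree insertion order: [9, 41, 14, 34, 44, 12, 28]
Tree (level-order array): [9, None, 41, 14, 44, 12, 34, None, None, None, None, 28]
BFS from the root, enqueuing left then right child of each popped node:
  queue [9] -> pop 9, enqueue [41], visited so far: [9]
  queue [41] -> pop 41, enqueue [14, 44], visited so far: [9, 41]
  queue [14, 44] -> pop 14, enqueue [12, 34], visited so far: [9, 41, 14]
  queue [44, 12, 34] -> pop 44, enqueue [none], visited so far: [9, 41, 14, 44]
  queue [12, 34] -> pop 12, enqueue [none], visited so far: [9, 41, 14, 44, 12]
  queue [34] -> pop 34, enqueue [28], visited so far: [9, 41, 14, 44, 12, 34]
  queue [28] -> pop 28, enqueue [none], visited so far: [9, 41, 14, 44, 12, 34, 28]
Result: [9, 41, 14, 44, 12, 34, 28]


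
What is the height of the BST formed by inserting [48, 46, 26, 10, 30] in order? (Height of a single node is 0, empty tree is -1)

Insertion order: [48, 46, 26, 10, 30]
Tree (level-order array): [48, 46, None, 26, None, 10, 30]
Compute height bottom-up (empty subtree = -1):
  height(10) = 1 + max(-1, -1) = 0
  height(30) = 1 + max(-1, -1) = 0
  height(26) = 1 + max(0, 0) = 1
  height(46) = 1 + max(1, -1) = 2
  height(48) = 1 + max(2, -1) = 3
Height = 3


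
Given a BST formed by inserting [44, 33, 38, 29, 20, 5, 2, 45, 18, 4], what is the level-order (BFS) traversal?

Tree insertion order: [44, 33, 38, 29, 20, 5, 2, 45, 18, 4]
Tree (level-order array): [44, 33, 45, 29, 38, None, None, 20, None, None, None, 5, None, 2, 18, None, 4]
BFS from the root, enqueuing left then right child of each popped node:
  queue [44] -> pop 44, enqueue [33, 45], visited so far: [44]
  queue [33, 45] -> pop 33, enqueue [29, 38], visited so far: [44, 33]
  queue [45, 29, 38] -> pop 45, enqueue [none], visited so far: [44, 33, 45]
  queue [29, 38] -> pop 29, enqueue [20], visited so far: [44, 33, 45, 29]
  queue [38, 20] -> pop 38, enqueue [none], visited so far: [44, 33, 45, 29, 38]
  queue [20] -> pop 20, enqueue [5], visited so far: [44, 33, 45, 29, 38, 20]
  queue [5] -> pop 5, enqueue [2, 18], visited so far: [44, 33, 45, 29, 38, 20, 5]
  queue [2, 18] -> pop 2, enqueue [4], visited so far: [44, 33, 45, 29, 38, 20, 5, 2]
  queue [18, 4] -> pop 18, enqueue [none], visited so far: [44, 33, 45, 29, 38, 20, 5, 2, 18]
  queue [4] -> pop 4, enqueue [none], visited so far: [44, 33, 45, 29, 38, 20, 5, 2, 18, 4]
Result: [44, 33, 45, 29, 38, 20, 5, 2, 18, 4]


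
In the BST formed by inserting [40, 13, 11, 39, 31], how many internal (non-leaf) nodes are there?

Tree built from: [40, 13, 11, 39, 31]
Tree (level-order array): [40, 13, None, 11, 39, None, None, 31]
Rule: An internal node has at least one child.
Per-node child counts:
  node 40: 1 child(ren)
  node 13: 2 child(ren)
  node 11: 0 child(ren)
  node 39: 1 child(ren)
  node 31: 0 child(ren)
Matching nodes: [40, 13, 39]
Count of internal (non-leaf) nodes: 3


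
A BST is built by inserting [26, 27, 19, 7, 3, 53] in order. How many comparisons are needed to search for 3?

Search path for 3: 26 -> 19 -> 7 -> 3
Found: True
Comparisons: 4


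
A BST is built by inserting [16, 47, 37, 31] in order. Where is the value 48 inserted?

Starting tree (level order): [16, None, 47, 37, None, 31]
Insertion path: 16 -> 47
Result: insert 48 as right child of 47
Final tree (level order): [16, None, 47, 37, 48, 31]


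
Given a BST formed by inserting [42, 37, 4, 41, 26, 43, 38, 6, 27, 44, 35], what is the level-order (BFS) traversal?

Tree insertion order: [42, 37, 4, 41, 26, 43, 38, 6, 27, 44, 35]
Tree (level-order array): [42, 37, 43, 4, 41, None, 44, None, 26, 38, None, None, None, 6, 27, None, None, None, None, None, 35]
BFS from the root, enqueuing left then right child of each popped node:
  queue [42] -> pop 42, enqueue [37, 43], visited so far: [42]
  queue [37, 43] -> pop 37, enqueue [4, 41], visited so far: [42, 37]
  queue [43, 4, 41] -> pop 43, enqueue [44], visited so far: [42, 37, 43]
  queue [4, 41, 44] -> pop 4, enqueue [26], visited so far: [42, 37, 43, 4]
  queue [41, 44, 26] -> pop 41, enqueue [38], visited so far: [42, 37, 43, 4, 41]
  queue [44, 26, 38] -> pop 44, enqueue [none], visited so far: [42, 37, 43, 4, 41, 44]
  queue [26, 38] -> pop 26, enqueue [6, 27], visited so far: [42, 37, 43, 4, 41, 44, 26]
  queue [38, 6, 27] -> pop 38, enqueue [none], visited so far: [42, 37, 43, 4, 41, 44, 26, 38]
  queue [6, 27] -> pop 6, enqueue [none], visited so far: [42, 37, 43, 4, 41, 44, 26, 38, 6]
  queue [27] -> pop 27, enqueue [35], visited so far: [42, 37, 43, 4, 41, 44, 26, 38, 6, 27]
  queue [35] -> pop 35, enqueue [none], visited so far: [42, 37, 43, 4, 41, 44, 26, 38, 6, 27, 35]
Result: [42, 37, 43, 4, 41, 44, 26, 38, 6, 27, 35]


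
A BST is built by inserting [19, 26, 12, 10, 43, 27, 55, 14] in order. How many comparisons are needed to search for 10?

Search path for 10: 19 -> 12 -> 10
Found: True
Comparisons: 3


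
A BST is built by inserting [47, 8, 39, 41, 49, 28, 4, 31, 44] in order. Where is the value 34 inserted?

Starting tree (level order): [47, 8, 49, 4, 39, None, None, None, None, 28, 41, None, 31, None, 44]
Insertion path: 47 -> 8 -> 39 -> 28 -> 31
Result: insert 34 as right child of 31
Final tree (level order): [47, 8, 49, 4, 39, None, None, None, None, 28, 41, None, 31, None, 44, None, 34]


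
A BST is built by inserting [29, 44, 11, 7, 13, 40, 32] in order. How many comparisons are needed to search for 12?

Search path for 12: 29 -> 11 -> 13
Found: False
Comparisons: 3


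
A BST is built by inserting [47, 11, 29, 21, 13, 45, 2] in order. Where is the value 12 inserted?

Starting tree (level order): [47, 11, None, 2, 29, None, None, 21, 45, 13]
Insertion path: 47 -> 11 -> 29 -> 21 -> 13
Result: insert 12 as left child of 13
Final tree (level order): [47, 11, None, 2, 29, None, None, 21, 45, 13, None, None, None, 12]


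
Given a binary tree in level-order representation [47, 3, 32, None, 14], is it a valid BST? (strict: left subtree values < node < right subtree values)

Level-order array: [47, 3, 32, None, 14]
Validate using subtree bounds (lo, hi): at each node, require lo < value < hi,
then recurse left with hi=value and right with lo=value.
Preorder trace (stopping at first violation):
  at node 47 with bounds (-inf, +inf): OK
  at node 3 with bounds (-inf, 47): OK
  at node 14 with bounds (3, 47): OK
  at node 32 with bounds (47, +inf): VIOLATION
Node 32 violates its bound: not (47 < 32 < +inf).
Result: Not a valid BST


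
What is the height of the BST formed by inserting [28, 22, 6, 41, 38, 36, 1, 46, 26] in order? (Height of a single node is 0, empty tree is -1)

Insertion order: [28, 22, 6, 41, 38, 36, 1, 46, 26]
Tree (level-order array): [28, 22, 41, 6, 26, 38, 46, 1, None, None, None, 36]
Compute height bottom-up (empty subtree = -1):
  height(1) = 1 + max(-1, -1) = 0
  height(6) = 1 + max(0, -1) = 1
  height(26) = 1 + max(-1, -1) = 0
  height(22) = 1 + max(1, 0) = 2
  height(36) = 1 + max(-1, -1) = 0
  height(38) = 1 + max(0, -1) = 1
  height(46) = 1 + max(-1, -1) = 0
  height(41) = 1 + max(1, 0) = 2
  height(28) = 1 + max(2, 2) = 3
Height = 3


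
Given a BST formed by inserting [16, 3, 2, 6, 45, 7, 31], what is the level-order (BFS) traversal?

Tree insertion order: [16, 3, 2, 6, 45, 7, 31]
Tree (level-order array): [16, 3, 45, 2, 6, 31, None, None, None, None, 7]
BFS from the root, enqueuing left then right child of each popped node:
  queue [16] -> pop 16, enqueue [3, 45], visited so far: [16]
  queue [3, 45] -> pop 3, enqueue [2, 6], visited so far: [16, 3]
  queue [45, 2, 6] -> pop 45, enqueue [31], visited so far: [16, 3, 45]
  queue [2, 6, 31] -> pop 2, enqueue [none], visited so far: [16, 3, 45, 2]
  queue [6, 31] -> pop 6, enqueue [7], visited so far: [16, 3, 45, 2, 6]
  queue [31, 7] -> pop 31, enqueue [none], visited so far: [16, 3, 45, 2, 6, 31]
  queue [7] -> pop 7, enqueue [none], visited so far: [16, 3, 45, 2, 6, 31, 7]
Result: [16, 3, 45, 2, 6, 31, 7]


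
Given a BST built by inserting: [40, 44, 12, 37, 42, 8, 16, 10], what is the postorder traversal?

Tree insertion order: [40, 44, 12, 37, 42, 8, 16, 10]
Tree (level-order array): [40, 12, 44, 8, 37, 42, None, None, 10, 16]
Postorder traversal: [10, 8, 16, 37, 12, 42, 44, 40]


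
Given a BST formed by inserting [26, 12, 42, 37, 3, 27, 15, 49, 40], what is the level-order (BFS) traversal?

Tree insertion order: [26, 12, 42, 37, 3, 27, 15, 49, 40]
Tree (level-order array): [26, 12, 42, 3, 15, 37, 49, None, None, None, None, 27, 40]
BFS from the root, enqueuing left then right child of each popped node:
  queue [26] -> pop 26, enqueue [12, 42], visited so far: [26]
  queue [12, 42] -> pop 12, enqueue [3, 15], visited so far: [26, 12]
  queue [42, 3, 15] -> pop 42, enqueue [37, 49], visited so far: [26, 12, 42]
  queue [3, 15, 37, 49] -> pop 3, enqueue [none], visited so far: [26, 12, 42, 3]
  queue [15, 37, 49] -> pop 15, enqueue [none], visited so far: [26, 12, 42, 3, 15]
  queue [37, 49] -> pop 37, enqueue [27, 40], visited so far: [26, 12, 42, 3, 15, 37]
  queue [49, 27, 40] -> pop 49, enqueue [none], visited so far: [26, 12, 42, 3, 15, 37, 49]
  queue [27, 40] -> pop 27, enqueue [none], visited so far: [26, 12, 42, 3, 15, 37, 49, 27]
  queue [40] -> pop 40, enqueue [none], visited so far: [26, 12, 42, 3, 15, 37, 49, 27, 40]
Result: [26, 12, 42, 3, 15, 37, 49, 27, 40]


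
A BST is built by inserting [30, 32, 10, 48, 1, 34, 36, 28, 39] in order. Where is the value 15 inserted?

Starting tree (level order): [30, 10, 32, 1, 28, None, 48, None, None, None, None, 34, None, None, 36, None, 39]
Insertion path: 30 -> 10 -> 28
Result: insert 15 as left child of 28
Final tree (level order): [30, 10, 32, 1, 28, None, 48, None, None, 15, None, 34, None, None, None, None, 36, None, 39]


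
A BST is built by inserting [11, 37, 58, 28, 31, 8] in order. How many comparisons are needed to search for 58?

Search path for 58: 11 -> 37 -> 58
Found: True
Comparisons: 3


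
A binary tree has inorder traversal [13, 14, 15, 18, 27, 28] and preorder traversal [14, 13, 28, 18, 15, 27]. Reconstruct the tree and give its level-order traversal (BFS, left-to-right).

Inorder:  [13, 14, 15, 18, 27, 28]
Preorder: [14, 13, 28, 18, 15, 27]
Algorithm: preorder visits root first, so consume preorder in order;
for each root, split the current inorder slice at that value into
left-subtree inorder and right-subtree inorder, then recurse.
Recursive splits:
  root=14; inorder splits into left=[13], right=[15, 18, 27, 28]
  root=13; inorder splits into left=[], right=[]
  root=28; inorder splits into left=[15, 18, 27], right=[]
  root=18; inorder splits into left=[15], right=[27]
  root=15; inorder splits into left=[], right=[]
  root=27; inorder splits into left=[], right=[]
Reconstructed level-order: [14, 13, 28, 18, 15, 27]


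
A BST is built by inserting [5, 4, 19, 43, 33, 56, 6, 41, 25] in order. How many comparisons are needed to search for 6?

Search path for 6: 5 -> 19 -> 6
Found: True
Comparisons: 3


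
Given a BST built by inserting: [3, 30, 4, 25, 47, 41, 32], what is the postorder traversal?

Tree insertion order: [3, 30, 4, 25, 47, 41, 32]
Tree (level-order array): [3, None, 30, 4, 47, None, 25, 41, None, None, None, 32]
Postorder traversal: [25, 4, 32, 41, 47, 30, 3]


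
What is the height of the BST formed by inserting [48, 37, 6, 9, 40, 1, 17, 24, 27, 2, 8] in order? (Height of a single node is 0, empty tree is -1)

Insertion order: [48, 37, 6, 9, 40, 1, 17, 24, 27, 2, 8]
Tree (level-order array): [48, 37, None, 6, 40, 1, 9, None, None, None, 2, 8, 17, None, None, None, None, None, 24, None, 27]
Compute height bottom-up (empty subtree = -1):
  height(2) = 1 + max(-1, -1) = 0
  height(1) = 1 + max(-1, 0) = 1
  height(8) = 1 + max(-1, -1) = 0
  height(27) = 1 + max(-1, -1) = 0
  height(24) = 1 + max(-1, 0) = 1
  height(17) = 1 + max(-1, 1) = 2
  height(9) = 1 + max(0, 2) = 3
  height(6) = 1 + max(1, 3) = 4
  height(40) = 1 + max(-1, -1) = 0
  height(37) = 1 + max(4, 0) = 5
  height(48) = 1 + max(5, -1) = 6
Height = 6


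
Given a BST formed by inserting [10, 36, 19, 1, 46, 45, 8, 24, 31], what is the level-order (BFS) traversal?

Tree insertion order: [10, 36, 19, 1, 46, 45, 8, 24, 31]
Tree (level-order array): [10, 1, 36, None, 8, 19, 46, None, None, None, 24, 45, None, None, 31]
BFS from the root, enqueuing left then right child of each popped node:
  queue [10] -> pop 10, enqueue [1, 36], visited so far: [10]
  queue [1, 36] -> pop 1, enqueue [8], visited so far: [10, 1]
  queue [36, 8] -> pop 36, enqueue [19, 46], visited so far: [10, 1, 36]
  queue [8, 19, 46] -> pop 8, enqueue [none], visited so far: [10, 1, 36, 8]
  queue [19, 46] -> pop 19, enqueue [24], visited so far: [10, 1, 36, 8, 19]
  queue [46, 24] -> pop 46, enqueue [45], visited so far: [10, 1, 36, 8, 19, 46]
  queue [24, 45] -> pop 24, enqueue [31], visited so far: [10, 1, 36, 8, 19, 46, 24]
  queue [45, 31] -> pop 45, enqueue [none], visited so far: [10, 1, 36, 8, 19, 46, 24, 45]
  queue [31] -> pop 31, enqueue [none], visited so far: [10, 1, 36, 8, 19, 46, 24, 45, 31]
Result: [10, 1, 36, 8, 19, 46, 24, 45, 31]


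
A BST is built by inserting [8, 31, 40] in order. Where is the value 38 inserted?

Starting tree (level order): [8, None, 31, None, 40]
Insertion path: 8 -> 31 -> 40
Result: insert 38 as left child of 40
Final tree (level order): [8, None, 31, None, 40, 38]


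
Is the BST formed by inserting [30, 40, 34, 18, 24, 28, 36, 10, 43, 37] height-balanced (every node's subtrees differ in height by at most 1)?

Tree (level-order array): [30, 18, 40, 10, 24, 34, 43, None, None, None, 28, None, 36, None, None, None, None, None, 37]
Definition: a tree is height-balanced if, at every node, |h(left) - h(right)| <= 1 (empty subtree has height -1).
Bottom-up per-node check:
  node 10: h_left=-1, h_right=-1, diff=0 [OK], height=0
  node 28: h_left=-1, h_right=-1, diff=0 [OK], height=0
  node 24: h_left=-1, h_right=0, diff=1 [OK], height=1
  node 18: h_left=0, h_right=1, diff=1 [OK], height=2
  node 37: h_left=-1, h_right=-1, diff=0 [OK], height=0
  node 36: h_left=-1, h_right=0, diff=1 [OK], height=1
  node 34: h_left=-1, h_right=1, diff=2 [FAIL (|-1-1|=2 > 1)], height=2
  node 43: h_left=-1, h_right=-1, diff=0 [OK], height=0
  node 40: h_left=2, h_right=0, diff=2 [FAIL (|2-0|=2 > 1)], height=3
  node 30: h_left=2, h_right=3, diff=1 [OK], height=4
Node 34 violates the condition: |-1 - 1| = 2 > 1.
Result: Not balanced


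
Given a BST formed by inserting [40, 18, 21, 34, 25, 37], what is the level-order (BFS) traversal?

Tree insertion order: [40, 18, 21, 34, 25, 37]
Tree (level-order array): [40, 18, None, None, 21, None, 34, 25, 37]
BFS from the root, enqueuing left then right child of each popped node:
  queue [40] -> pop 40, enqueue [18], visited so far: [40]
  queue [18] -> pop 18, enqueue [21], visited so far: [40, 18]
  queue [21] -> pop 21, enqueue [34], visited so far: [40, 18, 21]
  queue [34] -> pop 34, enqueue [25, 37], visited so far: [40, 18, 21, 34]
  queue [25, 37] -> pop 25, enqueue [none], visited so far: [40, 18, 21, 34, 25]
  queue [37] -> pop 37, enqueue [none], visited so far: [40, 18, 21, 34, 25, 37]
Result: [40, 18, 21, 34, 25, 37]


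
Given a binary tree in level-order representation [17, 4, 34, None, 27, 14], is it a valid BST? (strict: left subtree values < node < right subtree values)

Level-order array: [17, 4, 34, None, 27, 14]
Validate using subtree bounds (lo, hi): at each node, require lo < value < hi,
then recurse left with hi=value and right with lo=value.
Preorder trace (stopping at first violation):
  at node 17 with bounds (-inf, +inf): OK
  at node 4 with bounds (-inf, 17): OK
  at node 27 with bounds (4, 17): VIOLATION
Node 27 violates its bound: not (4 < 27 < 17).
Result: Not a valid BST


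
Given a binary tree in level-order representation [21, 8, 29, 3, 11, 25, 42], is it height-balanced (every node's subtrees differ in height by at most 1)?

Tree (level-order array): [21, 8, 29, 3, 11, 25, 42]
Definition: a tree is height-balanced if, at every node, |h(left) - h(right)| <= 1 (empty subtree has height -1).
Bottom-up per-node check:
  node 3: h_left=-1, h_right=-1, diff=0 [OK], height=0
  node 11: h_left=-1, h_right=-1, diff=0 [OK], height=0
  node 8: h_left=0, h_right=0, diff=0 [OK], height=1
  node 25: h_left=-1, h_right=-1, diff=0 [OK], height=0
  node 42: h_left=-1, h_right=-1, diff=0 [OK], height=0
  node 29: h_left=0, h_right=0, diff=0 [OK], height=1
  node 21: h_left=1, h_right=1, diff=0 [OK], height=2
All nodes satisfy the balance condition.
Result: Balanced


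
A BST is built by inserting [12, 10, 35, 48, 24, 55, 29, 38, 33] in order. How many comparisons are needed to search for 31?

Search path for 31: 12 -> 35 -> 24 -> 29 -> 33
Found: False
Comparisons: 5


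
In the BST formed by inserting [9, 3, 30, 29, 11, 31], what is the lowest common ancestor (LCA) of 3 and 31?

Tree insertion order: [9, 3, 30, 29, 11, 31]
Tree (level-order array): [9, 3, 30, None, None, 29, 31, 11]
In a BST, the LCA of p=3, q=31 is the first node v on the
root-to-leaf path with p <= v <= q (go left if both < v, right if both > v).
Walk from root:
  at 9: 3 <= 9 <= 31, this is the LCA
LCA = 9


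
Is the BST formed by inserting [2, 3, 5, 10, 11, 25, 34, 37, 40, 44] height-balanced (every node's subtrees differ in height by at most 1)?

Tree (level-order array): [2, None, 3, None, 5, None, 10, None, 11, None, 25, None, 34, None, 37, None, 40, None, 44]
Definition: a tree is height-balanced if, at every node, |h(left) - h(right)| <= 1 (empty subtree has height -1).
Bottom-up per-node check:
  node 44: h_left=-1, h_right=-1, diff=0 [OK], height=0
  node 40: h_left=-1, h_right=0, diff=1 [OK], height=1
  node 37: h_left=-1, h_right=1, diff=2 [FAIL (|-1-1|=2 > 1)], height=2
  node 34: h_left=-1, h_right=2, diff=3 [FAIL (|-1-2|=3 > 1)], height=3
  node 25: h_left=-1, h_right=3, diff=4 [FAIL (|-1-3|=4 > 1)], height=4
  node 11: h_left=-1, h_right=4, diff=5 [FAIL (|-1-4|=5 > 1)], height=5
  node 10: h_left=-1, h_right=5, diff=6 [FAIL (|-1-5|=6 > 1)], height=6
  node 5: h_left=-1, h_right=6, diff=7 [FAIL (|-1-6|=7 > 1)], height=7
  node 3: h_left=-1, h_right=7, diff=8 [FAIL (|-1-7|=8 > 1)], height=8
  node 2: h_left=-1, h_right=8, diff=9 [FAIL (|-1-8|=9 > 1)], height=9
Node 37 violates the condition: |-1 - 1| = 2 > 1.
Result: Not balanced


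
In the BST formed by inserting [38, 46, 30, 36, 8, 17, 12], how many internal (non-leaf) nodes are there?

Tree built from: [38, 46, 30, 36, 8, 17, 12]
Tree (level-order array): [38, 30, 46, 8, 36, None, None, None, 17, None, None, 12]
Rule: An internal node has at least one child.
Per-node child counts:
  node 38: 2 child(ren)
  node 30: 2 child(ren)
  node 8: 1 child(ren)
  node 17: 1 child(ren)
  node 12: 0 child(ren)
  node 36: 0 child(ren)
  node 46: 0 child(ren)
Matching nodes: [38, 30, 8, 17]
Count of internal (non-leaf) nodes: 4


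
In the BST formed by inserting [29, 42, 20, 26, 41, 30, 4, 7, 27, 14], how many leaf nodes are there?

Tree built from: [29, 42, 20, 26, 41, 30, 4, 7, 27, 14]
Tree (level-order array): [29, 20, 42, 4, 26, 41, None, None, 7, None, 27, 30, None, None, 14]
Rule: A leaf has 0 children.
Per-node child counts:
  node 29: 2 child(ren)
  node 20: 2 child(ren)
  node 4: 1 child(ren)
  node 7: 1 child(ren)
  node 14: 0 child(ren)
  node 26: 1 child(ren)
  node 27: 0 child(ren)
  node 42: 1 child(ren)
  node 41: 1 child(ren)
  node 30: 0 child(ren)
Matching nodes: [14, 27, 30]
Count of leaf nodes: 3


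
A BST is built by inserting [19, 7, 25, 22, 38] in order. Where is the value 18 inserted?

Starting tree (level order): [19, 7, 25, None, None, 22, 38]
Insertion path: 19 -> 7
Result: insert 18 as right child of 7
Final tree (level order): [19, 7, 25, None, 18, 22, 38]


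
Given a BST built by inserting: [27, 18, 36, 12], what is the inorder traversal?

Tree insertion order: [27, 18, 36, 12]
Tree (level-order array): [27, 18, 36, 12]
Inorder traversal: [12, 18, 27, 36]


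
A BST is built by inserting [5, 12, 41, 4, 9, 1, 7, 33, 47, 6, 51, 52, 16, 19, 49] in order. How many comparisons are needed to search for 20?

Search path for 20: 5 -> 12 -> 41 -> 33 -> 16 -> 19
Found: False
Comparisons: 6


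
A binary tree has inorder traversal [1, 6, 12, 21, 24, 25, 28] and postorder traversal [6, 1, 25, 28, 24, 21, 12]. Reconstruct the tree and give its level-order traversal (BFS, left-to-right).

Inorder:   [1, 6, 12, 21, 24, 25, 28]
Postorder: [6, 1, 25, 28, 24, 21, 12]
Algorithm: postorder visits root last, so walk postorder right-to-left;
each value is the root of the current inorder slice — split it at that
value, recurse on the right subtree first, then the left.
Recursive splits:
  root=12; inorder splits into left=[1, 6], right=[21, 24, 25, 28]
  root=21; inorder splits into left=[], right=[24, 25, 28]
  root=24; inorder splits into left=[], right=[25, 28]
  root=28; inorder splits into left=[25], right=[]
  root=25; inorder splits into left=[], right=[]
  root=1; inorder splits into left=[], right=[6]
  root=6; inorder splits into left=[], right=[]
Reconstructed level-order: [12, 1, 21, 6, 24, 28, 25]


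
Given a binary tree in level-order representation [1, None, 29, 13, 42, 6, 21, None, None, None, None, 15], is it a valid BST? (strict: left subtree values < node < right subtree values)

Level-order array: [1, None, 29, 13, 42, 6, 21, None, None, None, None, 15]
Validate using subtree bounds (lo, hi): at each node, require lo < value < hi,
then recurse left with hi=value and right with lo=value.
Preorder trace (stopping at first violation):
  at node 1 with bounds (-inf, +inf): OK
  at node 29 with bounds (1, +inf): OK
  at node 13 with bounds (1, 29): OK
  at node 6 with bounds (1, 13): OK
  at node 21 with bounds (13, 29): OK
  at node 15 with bounds (13, 21): OK
  at node 42 with bounds (29, +inf): OK
No violation found at any node.
Result: Valid BST


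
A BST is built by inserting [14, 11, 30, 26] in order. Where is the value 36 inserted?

Starting tree (level order): [14, 11, 30, None, None, 26]
Insertion path: 14 -> 30
Result: insert 36 as right child of 30
Final tree (level order): [14, 11, 30, None, None, 26, 36]


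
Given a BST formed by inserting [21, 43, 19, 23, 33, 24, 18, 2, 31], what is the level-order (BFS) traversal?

Tree insertion order: [21, 43, 19, 23, 33, 24, 18, 2, 31]
Tree (level-order array): [21, 19, 43, 18, None, 23, None, 2, None, None, 33, None, None, 24, None, None, 31]
BFS from the root, enqueuing left then right child of each popped node:
  queue [21] -> pop 21, enqueue [19, 43], visited so far: [21]
  queue [19, 43] -> pop 19, enqueue [18], visited so far: [21, 19]
  queue [43, 18] -> pop 43, enqueue [23], visited so far: [21, 19, 43]
  queue [18, 23] -> pop 18, enqueue [2], visited so far: [21, 19, 43, 18]
  queue [23, 2] -> pop 23, enqueue [33], visited so far: [21, 19, 43, 18, 23]
  queue [2, 33] -> pop 2, enqueue [none], visited so far: [21, 19, 43, 18, 23, 2]
  queue [33] -> pop 33, enqueue [24], visited so far: [21, 19, 43, 18, 23, 2, 33]
  queue [24] -> pop 24, enqueue [31], visited so far: [21, 19, 43, 18, 23, 2, 33, 24]
  queue [31] -> pop 31, enqueue [none], visited so far: [21, 19, 43, 18, 23, 2, 33, 24, 31]
Result: [21, 19, 43, 18, 23, 2, 33, 24, 31]


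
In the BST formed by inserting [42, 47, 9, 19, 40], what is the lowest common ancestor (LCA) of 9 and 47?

Tree insertion order: [42, 47, 9, 19, 40]
Tree (level-order array): [42, 9, 47, None, 19, None, None, None, 40]
In a BST, the LCA of p=9, q=47 is the first node v on the
root-to-leaf path with p <= v <= q (go left if both < v, right if both > v).
Walk from root:
  at 42: 9 <= 42 <= 47, this is the LCA
LCA = 42


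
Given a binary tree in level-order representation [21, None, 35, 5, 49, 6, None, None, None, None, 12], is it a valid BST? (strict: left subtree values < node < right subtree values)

Level-order array: [21, None, 35, 5, 49, 6, None, None, None, None, 12]
Validate using subtree bounds (lo, hi): at each node, require lo < value < hi,
then recurse left with hi=value and right with lo=value.
Preorder trace (stopping at first violation):
  at node 21 with bounds (-inf, +inf): OK
  at node 35 with bounds (21, +inf): OK
  at node 5 with bounds (21, 35): VIOLATION
Node 5 violates its bound: not (21 < 5 < 35).
Result: Not a valid BST


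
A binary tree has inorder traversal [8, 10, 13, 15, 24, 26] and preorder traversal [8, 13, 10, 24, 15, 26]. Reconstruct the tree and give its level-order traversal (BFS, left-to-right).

Inorder:  [8, 10, 13, 15, 24, 26]
Preorder: [8, 13, 10, 24, 15, 26]
Algorithm: preorder visits root first, so consume preorder in order;
for each root, split the current inorder slice at that value into
left-subtree inorder and right-subtree inorder, then recurse.
Recursive splits:
  root=8; inorder splits into left=[], right=[10, 13, 15, 24, 26]
  root=13; inorder splits into left=[10], right=[15, 24, 26]
  root=10; inorder splits into left=[], right=[]
  root=24; inorder splits into left=[15], right=[26]
  root=15; inorder splits into left=[], right=[]
  root=26; inorder splits into left=[], right=[]
Reconstructed level-order: [8, 13, 10, 24, 15, 26]


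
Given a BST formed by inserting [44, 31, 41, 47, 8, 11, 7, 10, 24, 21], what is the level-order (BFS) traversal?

Tree insertion order: [44, 31, 41, 47, 8, 11, 7, 10, 24, 21]
Tree (level-order array): [44, 31, 47, 8, 41, None, None, 7, 11, None, None, None, None, 10, 24, None, None, 21]
BFS from the root, enqueuing left then right child of each popped node:
  queue [44] -> pop 44, enqueue [31, 47], visited so far: [44]
  queue [31, 47] -> pop 31, enqueue [8, 41], visited so far: [44, 31]
  queue [47, 8, 41] -> pop 47, enqueue [none], visited so far: [44, 31, 47]
  queue [8, 41] -> pop 8, enqueue [7, 11], visited so far: [44, 31, 47, 8]
  queue [41, 7, 11] -> pop 41, enqueue [none], visited so far: [44, 31, 47, 8, 41]
  queue [7, 11] -> pop 7, enqueue [none], visited so far: [44, 31, 47, 8, 41, 7]
  queue [11] -> pop 11, enqueue [10, 24], visited so far: [44, 31, 47, 8, 41, 7, 11]
  queue [10, 24] -> pop 10, enqueue [none], visited so far: [44, 31, 47, 8, 41, 7, 11, 10]
  queue [24] -> pop 24, enqueue [21], visited so far: [44, 31, 47, 8, 41, 7, 11, 10, 24]
  queue [21] -> pop 21, enqueue [none], visited so far: [44, 31, 47, 8, 41, 7, 11, 10, 24, 21]
Result: [44, 31, 47, 8, 41, 7, 11, 10, 24, 21]


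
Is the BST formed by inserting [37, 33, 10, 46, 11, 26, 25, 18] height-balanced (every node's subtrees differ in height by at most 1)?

Tree (level-order array): [37, 33, 46, 10, None, None, None, None, 11, None, 26, 25, None, 18]
Definition: a tree is height-balanced if, at every node, |h(left) - h(right)| <= 1 (empty subtree has height -1).
Bottom-up per-node check:
  node 18: h_left=-1, h_right=-1, diff=0 [OK], height=0
  node 25: h_left=0, h_right=-1, diff=1 [OK], height=1
  node 26: h_left=1, h_right=-1, diff=2 [FAIL (|1--1|=2 > 1)], height=2
  node 11: h_left=-1, h_right=2, diff=3 [FAIL (|-1-2|=3 > 1)], height=3
  node 10: h_left=-1, h_right=3, diff=4 [FAIL (|-1-3|=4 > 1)], height=4
  node 33: h_left=4, h_right=-1, diff=5 [FAIL (|4--1|=5 > 1)], height=5
  node 46: h_left=-1, h_right=-1, diff=0 [OK], height=0
  node 37: h_left=5, h_right=0, diff=5 [FAIL (|5-0|=5 > 1)], height=6
Node 26 violates the condition: |1 - -1| = 2 > 1.
Result: Not balanced


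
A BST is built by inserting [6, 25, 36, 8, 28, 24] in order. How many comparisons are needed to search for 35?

Search path for 35: 6 -> 25 -> 36 -> 28
Found: False
Comparisons: 4


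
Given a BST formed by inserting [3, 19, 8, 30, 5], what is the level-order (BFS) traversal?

Tree insertion order: [3, 19, 8, 30, 5]
Tree (level-order array): [3, None, 19, 8, 30, 5]
BFS from the root, enqueuing left then right child of each popped node:
  queue [3] -> pop 3, enqueue [19], visited so far: [3]
  queue [19] -> pop 19, enqueue [8, 30], visited so far: [3, 19]
  queue [8, 30] -> pop 8, enqueue [5], visited so far: [3, 19, 8]
  queue [30, 5] -> pop 30, enqueue [none], visited so far: [3, 19, 8, 30]
  queue [5] -> pop 5, enqueue [none], visited so far: [3, 19, 8, 30, 5]
Result: [3, 19, 8, 30, 5]


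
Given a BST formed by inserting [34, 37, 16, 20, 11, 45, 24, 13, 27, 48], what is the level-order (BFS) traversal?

Tree insertion order: [34, 37, 16, 20, 11, 45, 24, 13, 27, 48]
Tree (level-order array): [34, 16, 37, 11, 20, None, 45, None, 13, None, 24, None, 48, None, None, None, 27]
BFS from the root, enqueuing left then right child of each popped node:
  queue [34] -> pop 34, enqueue [16, 37], visited so far: [34]
  queue [16, 37] -> pop 16, enqueue [11, 20], visited so far: [34, 16]
  queue [37, 11, 20] -> pop 37, enqueue [45], visited so far: [34, 16, 37]
  queue [11, 20, 45] -> pop 11, enqueue [13], visited so far: [34, 16, 37, 11]
  queue [20, 45, 13] -> pop 20, enqueue [24], visited so far: [34, 16, 37, 11, 20]
  queue [45, 13, 24] -> pop 45, enqueue [48], visited so far: [34, 16, 37, 11, 20, 45]
  queue [13, 24, 48] -> pop 13, enqueue [none], visited so far: [34, 16, 37, 11, 20, 45, 13]
  queue [24, 48] -> pop 24, enqueue [27], visited so far: [34, 16, 37, 11, 20, 45, 13, 24]
  queue [48, 27] -> pop 48, enqueue [none], visited so far: [34, 16, 37, 11, 20, 45, 13, 24, 48]
  queue [27] -> pop 27, enqueue [none], visited so far: [34, 16, 37, 11, 20, 45, 13, 24, 48, 27]
Result: [34, 16, 37, 11, 20, 45, 13, 24, 48, 27]


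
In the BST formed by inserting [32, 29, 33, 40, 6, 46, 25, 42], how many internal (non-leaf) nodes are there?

Tree built from: [32, 29, 33, 40, 6, 46, 25, 42]
Tree (level-order array): [32, 29, 33, 6, None, None, 40, None, 25, None, 46, None, None, 42]
Rule: An internal node has at least one child.
Per-node child counts:
  node 32: 2 child(ren)
  node 29: 1 child(ren)
  node 6: 1 child(ren)
  node 25: 0 child(ren)
  node 33: 1 child(ren)
  node 40: 1 child(ren)
  node 46: 1 child(ren)
  node 42: 0 child(ren)
Matching nodes: [32, 29, 6, 33, 40, 46]
Count of internal (non-leaf) nodes: 6
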